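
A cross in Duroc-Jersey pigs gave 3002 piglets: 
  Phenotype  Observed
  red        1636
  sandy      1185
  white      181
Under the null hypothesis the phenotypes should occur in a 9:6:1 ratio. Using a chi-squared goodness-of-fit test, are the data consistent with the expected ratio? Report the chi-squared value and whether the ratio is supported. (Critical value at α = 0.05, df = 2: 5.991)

Expected counts for N = 3002 under a 9:6:1 ratio (total parts = 16):
  red: 3002 × 9/16 = 1688.625
  sandy: 3002 × 6/16 = 1125.75
  white: 3002 × 1/16 = 187.625
χ² = Σ (O − E)² / E
  red: (1636 − 1688.625)² / 1688.625 = 1.6400
  sandy: (1185 − 1125.75)² / 1125.75 = 3.1184
  white: (181 − 187.625)² / 187.625 = 0.2339
χ² = 1.6400 + 3.1184 + 0.2339 = 4.9923 ≈ 4.992
Degrees of freedom = 3 − 1 = 2; critical value at α = 0.05 is 5.991.
Since 4.992 < 5.991, we fail to reject the null hypothesis — the data are consistent with the 9:6:1 ratio.

4.992; consistent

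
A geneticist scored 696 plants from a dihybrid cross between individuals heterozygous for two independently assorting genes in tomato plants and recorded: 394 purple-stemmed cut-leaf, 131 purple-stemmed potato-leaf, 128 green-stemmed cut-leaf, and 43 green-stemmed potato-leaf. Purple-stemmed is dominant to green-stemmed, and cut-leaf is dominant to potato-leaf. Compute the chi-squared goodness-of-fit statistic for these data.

0.072

A dihybrid F₂ with independent assortment and complete dominance at both loci gives a 9:3:3:1 phenotypic ratio.
Under the 9:3:3:1 hypothesis (Σ ratio = 16, N = 696):
  purple-stemmed cut-leaf: 696 × 9/16 = 391.5
  purple-stemmed potato-leaf: 696 × 3/16 = 130.5
  green-stemmed cut-leaf: 696 × 3/16 = 130.5
  green-stemmed potato-leaf: 696 × 1/16 = 43.5
χ² = Σ (O − E)² / E
  purple-stemmed cut-leaf: (394 − 391.5)² / 391.5 = 0.0160
  purple-stemmed potato-leaf: (131 − 130.5)² / 130.5 = 0.0019
  green-stemmed cut-leaf: (128 − 130.5)² / 130.5 = 0.0479
  green-stemmed potato-leaf: (43 − 43.5)² / 43.5 = 0.0057
χ² = 0.0160 + 0.0019 + 0.0479 + 0.0057 = 0.0715 ≈ 0.072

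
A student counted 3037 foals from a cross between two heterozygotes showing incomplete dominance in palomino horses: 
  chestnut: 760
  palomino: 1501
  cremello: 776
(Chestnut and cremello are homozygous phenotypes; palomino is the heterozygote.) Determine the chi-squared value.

0.572

With incomplete dominance, a heterozygote × heterozygote cross gives a 1:2:1 phenotypic ratio.
Expected counts for N = 3037 under a 1:2:1 ratio (total parts = 4):
  chestnut: 3037 × 1/4 = 759.25
  palomino: 3037 × 2/4 = 1518.5
  cremello: 3037 × 1/4 = 759.25
χ² = Σ (O − E)² / E
  chestnut: (760 − 759.25)² / 759.25 = 0.0007
  palomino: (1501 − 1518.5)² / 1518.5 = 0.2017
  cremello: (776 − 759.25)² / 759.25 = 0.3695
χ² = 0.0007 + 0.2017 + 0.3695 = 0.5719 ≈ 0.572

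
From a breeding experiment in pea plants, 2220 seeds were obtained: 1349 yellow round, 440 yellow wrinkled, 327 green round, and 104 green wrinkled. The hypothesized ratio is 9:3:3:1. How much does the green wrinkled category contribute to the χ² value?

8.703

Under the 9:3:3:1 hypothesis (Σ ratio = 16, N = 2220):
  yellow round: 2220 × 9/16 = 1248.75
  yellow wrinkled: 2220 × 3/16 = 416.25
  green round: 2220 × 3/16 = 416.25
  green wrinkled: 2220 × 1/16 = 138.75
Contribution of green wrinkled: (104 − 138.75)² / 138.75 = 8.7032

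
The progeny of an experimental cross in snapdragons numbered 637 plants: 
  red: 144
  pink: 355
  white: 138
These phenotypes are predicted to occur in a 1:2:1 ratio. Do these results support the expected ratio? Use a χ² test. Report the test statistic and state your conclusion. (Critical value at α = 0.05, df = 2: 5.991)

Under the 1:2:1 hypothesis (Σ ratio = 4, N = 637):
  red: 637 × 1/4 = 159.25
  pink: 637 × 2/4 = 318.5
  white: 637 × 1/4 = 159.25
χ² = Σ (O − E)² / E
  red: (144 − 159.25)² / 159.25 = 1.4604
  pink: (355 − 318.5)² / 318.5 = 4.1829
  white: (138 − 159.25)² / 159.25 = 2.8356
χ² = 1.4604 + 4.1829 + 2.8356 = 8.4789 ≈ 8.479
Degrees of freedom = 3 − 1 = 2; critical value at α = 0.05 is 5.991.
Since 8.479 > 5.991, we reject the null hypothesis — the data do not fit the 1:2:1 ratio.

8.479; not consistent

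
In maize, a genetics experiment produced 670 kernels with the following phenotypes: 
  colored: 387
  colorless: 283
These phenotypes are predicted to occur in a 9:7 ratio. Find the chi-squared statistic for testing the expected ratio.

0.622

The 9:7 ratio has 16 parts, so with N = 670 the expected counts are:
  colored: 670 × 9/16 = 376.875
  colorless: 670 × 7/16 = 293.125
χ² = Σ (O − E)² / E
  colored: (387 − 376.875)² / 376.875 = 0.2720
  colorless: (283 − 293.125)² / 293.125 = 0.3497
χ² = 0.2720 + 0.3497 = 0.6217 ≈ 0.622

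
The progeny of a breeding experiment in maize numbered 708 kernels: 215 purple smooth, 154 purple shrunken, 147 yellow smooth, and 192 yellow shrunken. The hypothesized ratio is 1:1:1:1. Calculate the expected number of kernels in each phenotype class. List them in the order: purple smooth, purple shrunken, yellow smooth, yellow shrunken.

177, 177, 177, 177

Total ratio parts = 4. Expected numbers out of 708:
  purple smooth: 708 × 1/4 = 177
  purple shrunken: 708 × 1/4 = 177
  yellow smooth: 708 × 1/4 = 177
  yellow shrunken: 708 × 1/4 = 177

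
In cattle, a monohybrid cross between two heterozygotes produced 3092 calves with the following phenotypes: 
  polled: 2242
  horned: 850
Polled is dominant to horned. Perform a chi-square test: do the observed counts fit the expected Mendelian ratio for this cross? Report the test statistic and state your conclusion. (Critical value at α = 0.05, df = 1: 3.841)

For a monohybrid cross between heterozygotes with complete dominance, the expected phenotypic ratio is 3:1.
Under the 3:1 hypothesis (Σ ratio = 4, N = 3092):
  polled: 3092 × 3/4 = 2319
  horned: 3092 × 1/4 = 773
χ² = Σ (O − E)² / E
  polled: (2242 − 2319)² / 2319 = 2.5567
  horned: (850 − 773)² / 773 = 7.6701
χ² = 2.5567 + 7.6701 = 10.2268 ≈ 10.227
Degrees of freedom = 2 − 1 = 1; critical value at α = 0.05 is 3.841.
Since 10.227 > 3.841, we reject the null hypothesis — the data do not fit the 3:1 ratio.

10.227; not consistent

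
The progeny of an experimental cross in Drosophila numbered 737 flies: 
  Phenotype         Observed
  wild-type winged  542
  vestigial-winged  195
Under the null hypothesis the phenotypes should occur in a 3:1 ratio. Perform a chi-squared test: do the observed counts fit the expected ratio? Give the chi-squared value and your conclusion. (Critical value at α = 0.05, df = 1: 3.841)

0.836; consistent

Total ratio parts = 4. Expected numbers out of 737:
  wild-type winged: 737 × 3/4 = 552.75
  vestigial-winged: 737 × 1/4 = 184.25
χ² = Σ (O − E)² / E
  wild-type winged: (542 − 552.75)² / 552.75 = 0.2091
  vestigial-winged: (195 − 184.25)² / 184.25 = 0.6272
χ² = 0.2091 + 0.6272 = 0.8363 ≈ 0.836
Degrees of freedom = 2 − 1 = 1; critical value at α = 0.05 is 3.841.
Since 0.836 < 3.841, we fail to reject the null hypothesis — the data are consistent with the 3:1 ratio.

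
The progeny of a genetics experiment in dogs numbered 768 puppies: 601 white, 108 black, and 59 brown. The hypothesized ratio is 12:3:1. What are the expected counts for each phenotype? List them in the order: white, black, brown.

Under the 12:3:1 hypothesis (Σ ratio = 16, N = 768):
  white: 768 × 12/16 = 576
  black: 768 × 3/16 = 144
  brown: 768 × 1/16 = 48

576, 144, 48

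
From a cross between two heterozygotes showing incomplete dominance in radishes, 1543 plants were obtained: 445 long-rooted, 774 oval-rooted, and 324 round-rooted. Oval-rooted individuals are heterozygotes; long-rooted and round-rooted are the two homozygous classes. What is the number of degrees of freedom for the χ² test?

With incomplete dominance, a heterozygote × heterozygote cross gives a 1:2:1 phenotypic ratio.
A goodness-of-fit test with 3 phenotype classes has df = 3 − 1 = 2.

2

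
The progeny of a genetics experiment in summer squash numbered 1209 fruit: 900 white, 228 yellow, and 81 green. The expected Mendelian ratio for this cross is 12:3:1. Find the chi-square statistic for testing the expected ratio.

0.449

The 12:3:1 ratio has 16 parts, so with N = 1209 the expected counts are:
  white: 1209 × 12/16 = 906.75
  yellow: 1209 × 3/16 = 226.6875
  green: 1209 × 1/16 = 75.5625
χ² = Σ (O − E)² / E
  white: (900 − 906.75)² / 906.75 = 0.0502
  yellow: (228 − 226.6875)² / 226.6875 = 0.0076
  green: (81 − 75.5625)² / 75.5625 = 0.3913
χ² = 0.0502 + 0.0076 + 0.3913 = 0.4491 ≈ 0.449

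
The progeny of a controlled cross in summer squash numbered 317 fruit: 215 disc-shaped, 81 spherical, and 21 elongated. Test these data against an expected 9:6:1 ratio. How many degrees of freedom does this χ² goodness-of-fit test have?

2

A goodness-of-fit test with 3 phenotype classes has df = 3 − 1 = 2.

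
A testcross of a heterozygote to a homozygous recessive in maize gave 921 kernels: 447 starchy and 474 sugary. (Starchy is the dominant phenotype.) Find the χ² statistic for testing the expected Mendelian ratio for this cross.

0.792

A testcross of a heterozygote (Aa × aa) gives a 1:1 phenotypic ratio.
Under the 1:1 hypothesis (Σ ratio = 2, N = 921):
  starchy: 921 × 1/2 = 460.5
  sugary: 921 × 1/2 = 460.5
χ² = Σ (O − E)² / E
  starchy: (447 − 460.5)² / 460.5 = 0.3958
  sugary: (474 − 460.5)² / 460.5 = 0.3958
χ² = 0.3958 + 0.3958 = 0.7916 ≈ 0.792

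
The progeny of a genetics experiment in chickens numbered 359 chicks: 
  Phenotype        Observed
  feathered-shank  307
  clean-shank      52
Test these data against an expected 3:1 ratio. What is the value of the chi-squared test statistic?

21.171

Under the 3:1 hypothesis (Σ ratio = 4, N = 359):
  feathered-shank: 359 × 3/4 = 269.25
  clean-shank: 359 × 1/4 = 89.75
χ² = Σ (O − E)² / E
  feathered-shank: (307 − 269.25)² / 269.25 = 5.2927
  clean-shank: (52 − 89.75)² / 89.75 = 15.8781
χ² = 5.2927 + 15.8781 = 21.1708 ≈ 21.171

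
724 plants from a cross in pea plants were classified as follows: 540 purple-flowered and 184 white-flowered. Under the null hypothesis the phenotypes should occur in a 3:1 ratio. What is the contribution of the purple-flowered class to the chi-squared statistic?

0.017

Expected counts for N = 724 under a 3:1 ratio (total parts = 4):
  purple-flowered: 724 × 3/4 = 543
  white-flowered: 724 × 1/4 = 181
Contribution of purple-flowered: (540 − 543)² / 543 = 0.0166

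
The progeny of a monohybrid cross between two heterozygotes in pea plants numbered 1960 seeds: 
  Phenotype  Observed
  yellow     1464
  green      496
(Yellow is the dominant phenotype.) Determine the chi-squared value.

For a monohybrid cross between heterozygotes with complete dominance, the expected phenotypic ratio is 3:1.
Total ratio parts = 4. Expected numbers out of 1960:
  yellow: 1960 × 3/4 = 1470
  green: 1960 × 1/4 = 490
χ² = Σ (O − E)² / E
  yellow: (1464 − 1470)² / 1470 = 0.0245
  green: (496 − 490)² / 490 = 0.0735
χ² = 0.0245 + 0.0735 = 0.098

0.098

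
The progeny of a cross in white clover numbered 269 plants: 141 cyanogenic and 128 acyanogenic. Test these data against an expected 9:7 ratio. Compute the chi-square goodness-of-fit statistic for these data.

The 9:7 ratio has 16 parts, so with N = 269 the expected counts are:
  cyanogenic: 269 × 9/16 = 151.3125
  acyanogenic: 269 × 7/16 = 117.6875
χ² = Σ (O − E)² / E
  cyanogenic: (141 − 151.3125)² / 151.3125 = 0.7028
  acyanogenic: (128 − 117.6875)² / 117.6875 = 0.9036
χ² = 0.7028 + 0.9036 = 1.6064 ≈ 1.606

1.606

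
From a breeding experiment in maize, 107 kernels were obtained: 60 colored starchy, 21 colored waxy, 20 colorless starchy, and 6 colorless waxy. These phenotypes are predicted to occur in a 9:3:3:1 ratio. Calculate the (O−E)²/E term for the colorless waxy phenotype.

0.071

The 9:3:3:1 ratio has 16 parts, so with N = 107 the expected counts are:
  colored starchy: 107 × 9/16 = 60.1875
  colored waxy: 107 × 3/16 = 20.0625
  colorless starchy: 107 × 3/16 = 20.0625
  colorless waxy: 107 × 1/16 = 6.6875
Contribution of colorless waxy: (6 − 6.6875)² / 6.6875 = 0.0707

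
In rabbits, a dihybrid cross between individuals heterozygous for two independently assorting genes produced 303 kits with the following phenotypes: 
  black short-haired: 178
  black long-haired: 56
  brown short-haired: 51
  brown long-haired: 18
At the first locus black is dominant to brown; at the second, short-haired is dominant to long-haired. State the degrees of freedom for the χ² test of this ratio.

A dihybrid F₂ with independent assortment and complete dominance at both loci gives a 9:3:3:1 phenotypic ratio.
A goodness-of-fit test with 4 phenotype classes has df = 4 − 1 = 3.

3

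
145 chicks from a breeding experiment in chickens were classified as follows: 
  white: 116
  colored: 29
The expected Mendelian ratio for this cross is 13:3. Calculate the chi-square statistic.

The 13:3 ratio has 16 parts, so with N = 145 the expected counts are:
  white: 145 × 13/16 = 117.8125
  colored: 145 × 3/16 = 27.1875
χ² = Σ (O − E)² / E
  white: (116 − 117.8125)² / 117.8125 = 0.0279
  colored: (29 − 27.1875)² / 27.1875 = 0.1208
χ² = 0.0279 + 0.1208 = 0.1487 ≈ 0.149

0.149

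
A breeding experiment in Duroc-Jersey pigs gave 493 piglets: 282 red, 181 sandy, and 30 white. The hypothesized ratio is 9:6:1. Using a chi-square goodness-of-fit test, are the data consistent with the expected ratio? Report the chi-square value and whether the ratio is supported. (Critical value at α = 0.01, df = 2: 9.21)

0.182; consistent

Total ratio parts = 16. Expected numbers out of 493:
  red: 493 × 9/16 = 277.3125
  sandy: 493 × 6/16 = 184.875
  white: 493 × 1/16 = 30.8125
χ² = Σ (O − E)² / E
  red: (282 − 277.3125)² / 277.3125 = 0.0792
  sandy: (181 − 184.875)² / 184.875 = 0.0812
  white: (30 − 30.8125)² / 30.8125 = 0.0214
χ² = 0.0792 + 0.0812 + 0.0214 = 0.1818 ≈ 0.182
Degrees of freedom = 3 − 1 = 2; critical value at α = 0.01 is 9.21.
Since 0.182 < 9.21, we fail to reject the null hypothesis — the data are consistent with the 9:6:1 ratio.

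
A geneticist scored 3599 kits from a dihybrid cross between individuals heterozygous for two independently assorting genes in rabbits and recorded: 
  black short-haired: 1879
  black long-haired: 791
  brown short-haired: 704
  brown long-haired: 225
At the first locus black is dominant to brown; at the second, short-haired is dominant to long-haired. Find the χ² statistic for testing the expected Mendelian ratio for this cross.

A dihybrid F₂ with independent assortment and complete dominance at both loci gives a 9:3:3:1 phenotypic ratio.
Under the 9:3:3:1 hypothesis (Σ ratio = 16, N = 3599):
  black short-haired: 3599 × 9/16 = 2024.4375
  black long-haired: 3599 × 3/16 = 674.8125
  brown short-haired: 3599 × 3/16 = 674.8125
  brown long-haired: 3599 × 1/16 = 224.9375
χ² = Σ (O − E)² / E
  black short-haired: (1879 − 2024.4375)² / 2024.4375 = 10.4484
  black long-haired: (791 − 674.8125)² / 674.8125 = 20.0049
  brown short-haired: (704 − 674.8125)² / 674.8125 = 1.2624
  brown long-haired: (225 − 224.9375)² / 224.9375 = 0.0000
χ² = 10.4484 + 20.0049 + 1.2624 + 0.0000 = 31.7157 ≈ 31.716

31.716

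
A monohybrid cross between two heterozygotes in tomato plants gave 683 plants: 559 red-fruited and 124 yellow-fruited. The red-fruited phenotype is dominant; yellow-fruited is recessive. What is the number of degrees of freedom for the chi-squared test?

For a monohybrid cross between heterozygotes with complete dominance, the expected phenotypic ratio is 3:1.
A goodness-of-fit test with 2 phenotype classes has df = 2 − 1 = 1.

1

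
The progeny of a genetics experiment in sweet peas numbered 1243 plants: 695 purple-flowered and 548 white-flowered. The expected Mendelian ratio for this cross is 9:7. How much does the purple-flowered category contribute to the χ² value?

0.025

Total ratio parts = 16. Expected numbers out of 1243:
  purple-flowered: 1243 × 9/16 = 699.1875
  white-flowered: 1243 × 7/16 = 543.8125
Contribution of purple-flowered: (695 − 699.1875)² / 699.1875 = 0.0251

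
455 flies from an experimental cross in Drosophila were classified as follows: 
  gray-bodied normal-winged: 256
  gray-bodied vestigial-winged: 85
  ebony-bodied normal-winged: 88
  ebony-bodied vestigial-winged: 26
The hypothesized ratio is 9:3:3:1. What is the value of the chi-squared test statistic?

0.295

Total ratio parts = 16. Expected numbers out of 455:
  gray-bodied normal-winged: 455 × 9/16 = 255.9375
  gray-bodied vestigial-winged: 455 × 3/16 = 85.3125
  ebony-bodied normal-winged: 455 × 3/16 = 85.3125
  ebony-bodied vestigial-winged: 455 × 1/16 = 28.4375
χ² = Σ (O − E)² / E
  gray-bodied normal-winged: (256 − 255.9375)² / 255.9375 = 0.0000
  gray-bodied vestigial-winged: (85 − 85.3125)² / 85.3125 = 0.0011
  ebony-bodied normal-winged: (88 − 85.3125)² / 85.3125 = 0.0847
  ebony-bodied vestigial-winged: (26 − 28.4375)² / 28.4375 = 0.2089
χ² = 0.0000 + 0.0011 + 0.0847 + 0.2089 = 0.2947 ≈ 0.295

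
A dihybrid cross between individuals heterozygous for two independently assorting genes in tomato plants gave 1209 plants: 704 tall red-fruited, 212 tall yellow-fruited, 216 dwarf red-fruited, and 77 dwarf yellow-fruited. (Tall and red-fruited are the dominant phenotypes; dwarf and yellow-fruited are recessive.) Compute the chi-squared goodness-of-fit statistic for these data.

2.325

A dihybrid F₂ with independent assortment and complete dominance at both loci gives a 9:3:3:1 phenotypic ratio.
Expected counts for N = 1209 under a 9:3:3:1 ratio (total parts = 16):
  tall red-fruited: 1209 × 9/16 = 680.0625
  tall yellow-fruited: 1209 × 3/16 = 226.6875
  dwarf red-fruited: 1209 × 3/16 = 226.6875
  dwarf yellow-fruited: 1209 × 1/16 = 75.5625
χ² = Σ (O − E)² / E
  tall red-fruited: (704 − 680.0625)² / 680.0625 = 0.8426
  tall yellow-fruited: (212 − 226.6875)² / 226.6875 = 0.9516
  dwarf red-fruited: (216 − 226.6875)² / 226.6875 = 0.5039
  dwarf yellow-fruited: (77 − 75.5625)² / 75.5625 = 0.0273
χ² = 0.8426 + 0.9516 + 0.5039 + 0.0273 = 2.3254 ≈ 2.325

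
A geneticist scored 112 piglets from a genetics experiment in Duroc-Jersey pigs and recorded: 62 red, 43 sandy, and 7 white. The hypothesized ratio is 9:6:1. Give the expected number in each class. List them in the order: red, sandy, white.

63, 42, 7

Expected counts for N = 112 under a 9:6:1 ratio (total parts = 16):
  red: 112 × 9/16 = 63
  sandy: 112 × 6/16 = 42
  white: 112 × 1/16 = 7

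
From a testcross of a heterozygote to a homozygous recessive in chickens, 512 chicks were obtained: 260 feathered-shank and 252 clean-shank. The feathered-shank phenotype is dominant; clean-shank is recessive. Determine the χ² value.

0.125

A testcross of a heterozygote (Aa × aa) gives a 1:1 phenotypic ratio.
Total ratio parts = 2. Expected numbers out of 512:
  feathered-shank: 512 × 1/2 = 256
  clean-shank: 512 × 1/2 = 256
χ² = Σ (O − E)² / E
  feathered-shank: (260 − 256)² / 256 = 0.0625
  clean-shank: (252 − 256)² / 256 = 0.0625
χ² = 0.0625 + 0.0625 = 0.125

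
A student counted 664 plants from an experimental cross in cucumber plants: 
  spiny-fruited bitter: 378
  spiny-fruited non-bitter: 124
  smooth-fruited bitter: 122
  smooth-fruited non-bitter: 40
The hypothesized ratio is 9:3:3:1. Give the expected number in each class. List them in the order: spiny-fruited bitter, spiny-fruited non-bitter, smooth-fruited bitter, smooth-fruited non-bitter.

Expected counts for N = 664 under a 9:3:3:1 ratio (total parts = 16):
  spiny-fruited bitter: 664 × 9/16 = 373.5
  spiny-fruited non-bitter: 664 × 3/16 = 124.5
  smooth-fruited bitter: 664 × 3/16 = 124.5
  smooth-fruited non-bitter: 664 × 1/16 = 41.5

373.5, 124.5, 124.5, 41.5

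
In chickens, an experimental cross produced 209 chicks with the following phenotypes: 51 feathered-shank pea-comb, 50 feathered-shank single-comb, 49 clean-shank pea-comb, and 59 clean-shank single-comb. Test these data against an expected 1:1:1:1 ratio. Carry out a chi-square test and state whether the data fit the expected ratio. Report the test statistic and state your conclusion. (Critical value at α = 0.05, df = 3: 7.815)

1.201; consistent

The 1:1:1:1 ratio has 4 parts, so with N = 209 the expected counts are:
  feathered-shank pea-comb: 209 × 1/4 = 52.25
  feathered-shank single-comb: 209 × 1/4 = 52.25
  clean-shank pea-comb: 209 × 1/4 = 52.25
  clean-shank single-comb: 209 × 1/4 = 52.25
χ² = Σ (O − E)² / E
  feathered-shank pea-comb: (51 − 52.25)² / 52.25 = 0.0299
  feathered-shank single-comb: (50 − 52.25)² / 52.25 = 0.0969
  clean-shank pea-comb: (49 − 52.25)² / 52.25 = 0.2022
  clean-shank single-comb: (59 − 52.25)² / 52.25 = 0.8720
χ² = 0.0299 + 0.0969 + 0.2022 + 0.8720 = 1.201
Degrees of freedom = 4 − 1 = 3; critical value at α = 0.05 is 7.815.
Since 1.201 < 7.815, we fail to reject the null hypothesis — the data are consistent with the 1:1:1:1 ratio.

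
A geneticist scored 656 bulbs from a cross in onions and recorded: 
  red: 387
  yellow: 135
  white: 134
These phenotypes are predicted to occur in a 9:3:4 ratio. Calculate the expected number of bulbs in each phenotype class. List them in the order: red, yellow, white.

369, 123, 164

Expected counts for N = 656 under a 9:3:4 ratio (total parts = 16):
  red: 656 × 9/16 = 369
  yellow: 656 × 3/16 = 123
  white: 656 × 4/16 = 164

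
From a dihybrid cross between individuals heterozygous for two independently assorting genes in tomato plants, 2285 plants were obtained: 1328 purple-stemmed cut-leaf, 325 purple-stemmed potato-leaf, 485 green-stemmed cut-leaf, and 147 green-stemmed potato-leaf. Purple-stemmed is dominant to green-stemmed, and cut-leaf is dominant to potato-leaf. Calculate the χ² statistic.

33.981

A dihybrid F₂ with independent assortment and complete dominance at both loci gives a 9:3:3:1 phenotypic ratio.
Total ratio parts = 16. Expected numbers out of 2285:
  purple-stemmed cut-leaf: 2285 × 9/16 = 1285.3125
  purple-stemmed potato-leaf: 2285 × 3/16 = 428.4375
  green-stemmed cut-leaf: 2285 × 3/16 = 428.4375
  green-stemmed potato-leaf: 2285 × 1/16 = 142.8125
χ² = Σ (O − E)² / E
  purple-stemmed cut-leaf: (1328 − 1285.3125)² / 1285.3125 = 1.4177
  purple-stemmed potato-leaf: (325 − 428.4375)² / 428.4375 = 24.9729
  green-stemmed cut-leaf: (485 − 428.4375)² / 428.4375 = 7.4674
  green-stemmed potato-leaf: (147 − 142.8125)² / 142.8125 = 0.1228
χ² = 1.4177 + 24.9729 + 7.4674 + 0.1228 = 33.9808 ≈ 33.981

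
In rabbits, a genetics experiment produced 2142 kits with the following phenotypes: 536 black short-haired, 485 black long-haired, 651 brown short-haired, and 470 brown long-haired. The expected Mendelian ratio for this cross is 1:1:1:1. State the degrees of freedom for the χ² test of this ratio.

3

A goodness-of-fit test with 4 phenotype classes has df = 4 − 1 = 3.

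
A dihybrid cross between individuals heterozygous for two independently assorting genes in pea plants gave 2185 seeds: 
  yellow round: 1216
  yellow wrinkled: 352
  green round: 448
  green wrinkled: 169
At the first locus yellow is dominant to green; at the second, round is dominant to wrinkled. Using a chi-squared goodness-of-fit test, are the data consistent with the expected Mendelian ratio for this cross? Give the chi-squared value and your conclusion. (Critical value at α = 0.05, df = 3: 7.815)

A dihybrid F₂ with independent assortment and complete dominance at both loci gives a 9:3:3:1 phenotypic ratio.
The 9:3:3:1 ratio has 16 parts, so with N = 2185 the expected counts are:
  yellow round: 2185 × 9/16 = 1229.0625
  yellow wrinkled: 2185 × 3/16 = 409.6875
  green round: 2185 × 3/16 = 409.6875
  green wrinkled: 2185 × 1/16 = 136.5625
χ² = Σ (O − E)² / E
  yellow round: (1216 − 1229.0625)² / 1229.0625 = 0.1388
  yellow wrinkled: (352 − 409.6875)² / 409.6875 = 8.1229
  green round: (448 − 409.6875)² / 409.6875 = 3.5828
  green wrinkled: (169 − 136.5625)² / 136.5625 = 7.7048
χ² = 0.1388 + 8.1229 + 3.5828 + 7.7048 = 19.5493 ≈ 19.549
Degrees of freedom = 4 − 1 = 3; critical value at α = 0.05 is 7.815.
Since 19.549 > 7.815, we reject the null hypothesis — the data do not fit the 9:3:3:1 ratio.

19.549; not consistent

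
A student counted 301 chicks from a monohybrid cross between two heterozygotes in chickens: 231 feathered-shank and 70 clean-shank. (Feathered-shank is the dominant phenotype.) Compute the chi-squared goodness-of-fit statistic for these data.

0.488

For a monohybrid cross between heterozygotes with complete dominance, the expected phenotypic ratio is 3:1.
The 3:1 ratio has 4 parts, so with N = 301 the expected counts are:
  feathered-shank: 301 × 3/4 = 225.75
  clean-shank: 301 × 1/4 = 75.25
χ² = Σ (O − E)² / E
  feathered-shank: (231 − 225.75)² / 225.75 = 0.1221
  clean-shank: (70 − 75.25)² / 75.25 = 0.3663
χ² = 0.1221 + 0.3663 = 0.4884 ≈ 0.488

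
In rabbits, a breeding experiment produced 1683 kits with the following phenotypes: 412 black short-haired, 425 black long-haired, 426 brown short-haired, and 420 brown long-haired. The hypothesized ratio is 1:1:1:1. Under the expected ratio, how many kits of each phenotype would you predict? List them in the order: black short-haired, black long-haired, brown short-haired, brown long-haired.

Under the 1:1:1:1 hypothesis (Σ ratio = 4, N = 1683):
  black short-haired: 1683 × 1/4 = 420.75
  black long-haired: 1683 × 1/4 = 420.75
  brown short-haired: 1683 × 1/4 = 420.75
  brown long-haired: 1683 × 1/4 = 420.75

420.75, 420.75, 420.75, 420.75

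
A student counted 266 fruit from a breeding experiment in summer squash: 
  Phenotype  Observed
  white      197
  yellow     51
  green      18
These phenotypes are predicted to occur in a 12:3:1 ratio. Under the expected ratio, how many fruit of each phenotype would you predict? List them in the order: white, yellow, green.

199.5, 49.875, 16.625

The 12:3:1 ratio has 16 parts, so with N = 266 the expected counts are:
  white: 266 × 12/16 = 199.5
  yellow: 266 × 3/16 = 49.875
  green: 266 × 1/16 = 16.625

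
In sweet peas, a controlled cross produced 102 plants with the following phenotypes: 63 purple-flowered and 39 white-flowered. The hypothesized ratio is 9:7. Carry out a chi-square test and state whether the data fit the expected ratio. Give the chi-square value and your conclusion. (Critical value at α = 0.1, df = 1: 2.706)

The 9:7 ratio has 16 parts, so with N = 102 the expected counts are:
  purple-flowered: 102 × 9/16 = 57.375
  white-flowered: 102 × 7/16 = 44.625
χ² = Σ (O − E)² / E
  purple-flowered: (63 − 57.375)² / 57.375 = 0.5515
  white-flowered: (39 − 44.625)² / 44.625 = 0.7090
χ² = 0.5515 + 0.7090 = 1.2605 ≈ 1.261
Degrees of freedom = 2 − 1 = 1; critical value at α = 0.1 is 2.706.
Since 1.261 < 2.706, we fail to reject the null hypothesis — the data are consistent with the 9:7 ratio.

1.261; consistent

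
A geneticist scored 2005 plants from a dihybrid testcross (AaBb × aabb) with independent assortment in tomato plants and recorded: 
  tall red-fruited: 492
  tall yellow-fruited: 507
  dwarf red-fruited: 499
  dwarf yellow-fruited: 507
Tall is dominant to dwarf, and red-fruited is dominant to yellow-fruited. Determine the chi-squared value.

A dihybrid testcross with independent assortment gives a 1:1:1:1 ratio.
Total ratio parts = 4. Expected numbers out of 2005:
  tall red-fruited: 2005 × 1/4 = 501.25
  tall yellow-fruited: 2005 × 1/4 = 501.25
  dwarf red-fruited: 2005 × 1/4 = 501.25
  dwarf yellow-fruited: 2005 × 1/4 = 501.25
χ² = Σ (O − E)² / E
  tall red-fruited: (492 − 501.25)² / 501.25 = 0.1707
  tall yellow-fruited: (507 − 501.25)² / 501.25 = 0.0660
  dwarf red-fruited: (499 − 501.25)² / 501.25 = 0.0101
  dwarf yellow-fruited: (507 − 501.25)² / 501.25 = 0.0660
χ² = 0.1707 + 0.0660 + 0.0101 + 0.0660 = 0.3128 ≈ 0.313

0.313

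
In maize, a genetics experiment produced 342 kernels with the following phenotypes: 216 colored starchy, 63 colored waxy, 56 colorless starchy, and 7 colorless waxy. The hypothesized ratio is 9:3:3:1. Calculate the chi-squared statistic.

Expected counts for N = 342 under a 9:3:3:1 ratio (total parts = 16):
  colored starchy: 342 × 9/16 = 192.375
  colored waxy: 342 × 3/16 = 64.125
  colorless starchy: 342 × 3/16 = 64.125
  colorless waxy: 342 × 1/16 = 21.375
χ² = Σ (O − E)² / E
  colored starchy: (216 − 192.375)² / 192.375 = 2.9013
  colored waxy: (63 − 64.125)² / 64.125 = 0.0197
  colorless starchy: (56 − 64.125)² / 64.125 = 1.0295
  colorless waxy: (7 − 21.375)² / 21.375 = 9.6674
χ² = 2.9013 + 0.0197 + 1.0295 + 9.6674 = 13.6179 ≈ 13.618

13.618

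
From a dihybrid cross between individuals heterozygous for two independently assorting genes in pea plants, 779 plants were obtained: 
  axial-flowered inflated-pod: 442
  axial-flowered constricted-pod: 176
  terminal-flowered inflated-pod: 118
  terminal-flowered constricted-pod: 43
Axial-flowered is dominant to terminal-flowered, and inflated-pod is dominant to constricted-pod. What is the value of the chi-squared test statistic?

A dihybrid F₂ with independent assortment and complete dominance at both loci gives a 9:3:3:1 phenotypic ratio.
Expected counts for N = 779 under a 9:3:3:1 ratio (total parts = 16):
  axial-flowered inflated-pod: 779 × 9/16 = 438.1875
  axial-flowered constricted-pod: 779 × 3/16 = 146.0625
  terminal-flowered inflated-pod: 779 × 3/16 = 146.0625
  terminal-flowered constricted-pod: 779 × 1/16 = 48.6875
χ² = Σ (O − E)² / E
  axial-flowered inflated-pod: (442 − 438.1875)² / 438.1875 = 0.0332
  axial-flowered constricted-pod: (176 − 146.0625)² / 146.0625 = 6.1361
  terminal-flowered inflated-pod: (118 − 146.0625)² / 146.0625 = 5.3916
  terminal-flowered constricted-pod: (43 − 48.6875)² / 48.6875 = 0.6644
χ² = 0.0332 + 6.1361 + 5.3916 + 0.6644 = 12.2253 ≈ 12.225

12.225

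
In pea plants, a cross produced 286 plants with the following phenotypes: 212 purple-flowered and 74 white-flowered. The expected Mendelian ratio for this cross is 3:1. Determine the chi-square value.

Under the 3:1 hypothesis (Σ ratio = 4, N = 286):
  purple-flowered: 286 × 3/4 = 214.5
  white-flowered: 286 × 1/4 = 71.5
χ² = Σ (O − E)² / E
  purple-flowered: (212 − 214.5)² / 214.5 = 0.0291
  white-flowered: (74 − 71.5)² / 71.5 = 0.0874
χ² = 0.0291 + 0.0874 = 0.1165 ≈ 0.117

0.117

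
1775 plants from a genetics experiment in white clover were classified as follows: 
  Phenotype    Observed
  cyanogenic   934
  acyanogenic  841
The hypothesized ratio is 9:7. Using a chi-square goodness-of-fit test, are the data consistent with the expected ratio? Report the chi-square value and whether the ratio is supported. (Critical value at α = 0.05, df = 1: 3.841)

Under the 9:7 hypothesis (Σ ratio = 16, N = 1775):
  cyanogenic: 1775 × 9/16 = 998.4375
  acyanogenic: 1775 × 7/16 = 776.5625
χ² = Σ (O − E)² / E
  cyanogenic: (934 − 998.4375)² / 998.4375 = 4.1587
  acyanogenic: (841 − 776.5625)² / 776.5625 = 5.3469
χ² = 4.1587 + 5.3469 = 9.5056 ≈ 9.506
Degrees of freedom = 2 − 1 = 1; critical value at α = 0.05 is 3.841.
Since 9.506 > 3.841, we reject the null hypothesis — the data do not fit the 9:7 ratio.

9.506; not consistent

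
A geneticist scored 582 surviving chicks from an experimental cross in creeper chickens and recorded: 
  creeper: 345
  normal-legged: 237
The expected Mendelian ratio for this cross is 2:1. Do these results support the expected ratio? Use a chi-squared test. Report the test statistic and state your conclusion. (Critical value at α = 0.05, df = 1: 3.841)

14.296; not consistent

Under the 2:1 hypothesis (Σ ratio = 3, N = 582):
  creeper: 582 × 2/3 = 388
  normal-legged: 582 × 1/3 = 194
χ² = Σ (O − E)² / E
  creeper: (345 − 388)² / 388 = 4.7655
  normal-legged: (237 − 194)² / 194 = 9.5309
χ² = 4.7655 + 9.5309 = 14.2964 ≈ 14.296
Degrees of freedom = 2 − 1 = 1; critical value at α = 0.05 is 3.841.
Since 14.296 > 3.841, we reject the null hypothesis — the data do not fit the 2:1 ratio.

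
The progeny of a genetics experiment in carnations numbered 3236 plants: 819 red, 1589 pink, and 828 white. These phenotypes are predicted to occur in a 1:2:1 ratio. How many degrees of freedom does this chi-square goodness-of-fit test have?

2

A goodness-of-fit test with 3 phenotype classes has df = 3 − 1 = 2.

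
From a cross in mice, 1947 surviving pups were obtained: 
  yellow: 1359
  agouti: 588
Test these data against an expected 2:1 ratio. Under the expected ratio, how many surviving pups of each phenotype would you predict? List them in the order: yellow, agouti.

The 2:1 ratio has 3 parts, so with N = 1947 the expected counts are:
  yellow: 1947 × 2/3 = 1298
  agouti: 1947 × 1/3 = 649

1298, 649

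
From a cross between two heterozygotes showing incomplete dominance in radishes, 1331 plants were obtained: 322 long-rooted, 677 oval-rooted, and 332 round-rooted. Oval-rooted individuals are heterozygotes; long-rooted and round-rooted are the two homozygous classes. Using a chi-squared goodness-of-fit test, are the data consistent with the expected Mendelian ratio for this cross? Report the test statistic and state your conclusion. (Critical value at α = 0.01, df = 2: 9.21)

0.548; consistent

With incomplete dominance, a heterozygote × heterozygote cross gives a 1:2:1 phenotypic ratio.
Under the 1:2:1 hypothesis (Σ ratio = 4, N = 1331):
  long-rooted: 1331 × 1/4 = 332.75
  oval-rooted: 1331 × 2/4 = 665.5
  round-rooted: 1331 × 1/4 = 332.75
χ² = Σ (O − E)² / E
  long-rooted: (322 − 332.75)² / 332.75 = 0.3473
  oval-rooted: (677 − 665.5)² / 665.5 = 0.1987
  round-rooted: (332 − 332.75)² / 332.75 = 0.0017
χ² = 0.3473 + 0.1987 + 0.0017 = 0.5477 ≈ 0.548
Degrees of freedom = 3 − 1 = 2; critical value at α = 0.01 is 9.21.
Since 0.548 < 9.21, we fail to reject the null hypothesis — the data are consistent with the 1:2:1 ratio.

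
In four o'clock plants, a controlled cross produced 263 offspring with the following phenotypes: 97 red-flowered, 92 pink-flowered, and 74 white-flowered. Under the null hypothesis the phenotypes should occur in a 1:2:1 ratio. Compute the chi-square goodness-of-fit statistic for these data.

Under the 1:2:1 hypothesis (Σ ratio = 4, N = 263):
  red-flowered: 263 × 1/4 = 65.75
  pink-flowered: 263 × 2/4 = 131.5
  white-flowered: 263 × 1/4 = 65.75
χ² = Σ (O − E)² / E
  red-flowered: (97 − 65.75)² / 65.75 = 14.8527
  pink-flowered: (92 − 131.5)² / 131.5 = 11.8650
  white-flowered: (74 − 65.75)² / 65.75 = 1.0352
χ² = 14.8527 + 11.8650 + 1.0352 = 27.7529 ≈ 27.753

27.753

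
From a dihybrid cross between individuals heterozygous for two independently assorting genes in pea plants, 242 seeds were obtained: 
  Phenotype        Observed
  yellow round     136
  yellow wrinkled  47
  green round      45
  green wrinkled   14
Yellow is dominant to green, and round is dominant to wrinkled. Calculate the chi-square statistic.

0.145

A dihybrid F₂ with independent assortment and complete dominance at both loci gives a 9:3:3:1 phenotypic ratio.
Under the 9:3:3:1 hypothesis (Σ ratio = 16, N = 242):
  yellow round: 242 × 9/16 = 136.125
  yellow wrinkled: 242 × 3/16 = 45.375
  green round: 242 × 3/16 = 45.375
  green wrinkled: 242 × 1/16 = 15.125
χ² = Σ (O − E)² / E
  yellow round: (136 − 136.125)² / 136.125 = 0.0001
  yellow wrinkled: (47 − 45.375)² / 45.375 = 0.0582
  green round: (45 − 45.375)² / 45.375 = 0.0031
  green wrinkled: (14 − 15.125)² / 15.125 = 0.0837
χ² = 0.0001 + 0.0582 + 0.0031 + 0.0837 = 0.1451 ≈ 0.145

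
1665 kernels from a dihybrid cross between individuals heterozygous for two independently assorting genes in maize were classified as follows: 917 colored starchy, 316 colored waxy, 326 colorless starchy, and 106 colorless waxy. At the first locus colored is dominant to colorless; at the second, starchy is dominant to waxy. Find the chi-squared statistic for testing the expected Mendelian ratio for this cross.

1.102

A dihybrid F₂ with independent assortment and complete dominance at both loci gives a 9:3:3:1 phenotypic ratio.
The 9:3:3:1 ratio has 16 parts, so with N = 1665 the expected counts are:
  colored starchy: 1665 × 9/16 = 936.5625
  colored waxy: 1665 × 3/16 = 312.1875
  colorless starchy: 1665 × 3/16 = 312.1875
  colorless waxy: 1665 × 1/16 = 104.0625
χ² = Σ (O − E)² / E
  colored starchy: (917 − 936.5625)² / 936.5625 = 0.4086
  colored waxy: (316 − 312.1875)² / 312.1875 = 0.0466
  colorless starchy: (326 − 312.1875)² / 312.1875 = 0.6111
  colorless waxy: (106 − 104.0625)² / 104.0625 = 0.0361
χ² = 0.4086 + 0.0466 + 0.6111 + 0.0361 = 1.1024 ≈ 1.102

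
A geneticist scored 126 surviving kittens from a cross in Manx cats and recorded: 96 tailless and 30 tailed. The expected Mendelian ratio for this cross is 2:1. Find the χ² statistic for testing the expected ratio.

Under the 2:1 hypothesis (Σ ratio = 3, N = 126):
  tailless: 126 × 2/3 = 84
  tailed: 126 × 1/3 = 42
χ² = Σ (O − E)² / E
  tailless: (96 − 84)² / 84 = 1.7143
  tailed: (30 − 42)² / 42 = 3.4286
χ² = 1.7143 + 3.4286 = 5.1429 ≈ 5.143

5.143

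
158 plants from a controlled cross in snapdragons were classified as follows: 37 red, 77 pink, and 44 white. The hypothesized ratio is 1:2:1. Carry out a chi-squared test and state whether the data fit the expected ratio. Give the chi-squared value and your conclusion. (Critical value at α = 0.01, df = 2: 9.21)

Total ratio parts = 4. Expected numbers out of 158:
  red: 158 × 1/4 = 39.5
  pink: 158 × 2/4 = 79
  white: 158 × 1/4 = 39.5
χ² = Σ (O − E)² / E
  red: (37 − 39.5)² / 39.5 = 0.1582
  pink: (77 − 79)² / 79 = 0.0506
  white: (44 − 39.5)² / 39.5 = 0.5127
χ² = 0.1582 + 0.0506 + 0.5127 = 0.7215 ≈ 0.722
Degrees of freedom = 3 − 1 = 2; critical value at α = 0.01 is 9.21.
Since 0.722 < 9.21, we fail to reject the null hypothesis — the data are consistent with the 1:2:1 ratio.

0.722; consistent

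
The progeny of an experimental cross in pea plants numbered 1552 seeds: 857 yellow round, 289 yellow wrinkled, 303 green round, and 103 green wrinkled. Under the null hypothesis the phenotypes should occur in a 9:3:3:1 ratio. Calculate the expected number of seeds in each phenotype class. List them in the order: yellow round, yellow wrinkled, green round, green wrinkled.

The 9:3:3:1 ratio has 16 parts, so with N = 1552 the expected counts are:
  yellow round: 1552 × 9/16 = 873
  yellow wrinkled: 1552 × 3/16 = 291
  green round: 1552 × 3/16 = 291
  green wrinkled: 1552 × 1/16 = 97

873, 291, 291, 97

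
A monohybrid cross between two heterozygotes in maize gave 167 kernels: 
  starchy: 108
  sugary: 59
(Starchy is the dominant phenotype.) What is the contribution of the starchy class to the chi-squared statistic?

For a monohybrid cross between heterozygotes with complete dominance, the expected phenotypic ratio is 3:1.
Under the 3:1 hypothesis (Σ ratio = 4, N = 167):
  starchy: 167 × 3/4 = 125.25
  sugary: 167 × 1/4 = 41.75
Contribution of starchy: (108 − 125.25)² / 125.25 = 2.3757

2.376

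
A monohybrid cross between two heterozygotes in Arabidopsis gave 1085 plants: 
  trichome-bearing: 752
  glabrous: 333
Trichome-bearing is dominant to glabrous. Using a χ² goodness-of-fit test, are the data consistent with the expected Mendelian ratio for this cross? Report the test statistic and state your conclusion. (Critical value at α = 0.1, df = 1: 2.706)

18.743; not consistent

For a monohybrid cross between heterozygotes with complete dominance, the expected phenotypic ratio is 3:1.
The 3:1 ratio has 4 parts, so with N = 1085 the expected counts are:
  trichome-bearing: 1085 × 3/4 = 813.75
  glabrous: 1085 × 1/4 = 271.25
χ² = Σ (O − E)² / E
  trichome-bearing: (752 − 813.75)² / 813.75 = 4.6858
  glabrous: (333 − 271.25)² / 271.25 = 14.0574
χ² = 4.6858 + 14.0574 = 18.7432 ≈ 18.743
Degrees of freedom = 2 − 1 = 1; critical value at α = 0.1 is 2.706.
Since 18.743 > 2.706, we reject the null hypothesis — the data do not fit the 3:1 ratio.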